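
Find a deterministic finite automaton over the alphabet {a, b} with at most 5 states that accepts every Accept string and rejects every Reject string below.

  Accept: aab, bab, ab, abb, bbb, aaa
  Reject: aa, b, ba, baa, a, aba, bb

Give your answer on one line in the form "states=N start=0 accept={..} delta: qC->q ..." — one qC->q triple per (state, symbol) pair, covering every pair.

states=5 start=0 accept={0,4} delta: 0a->1 0b->2 1a->3 1b->4 2a->1 2b->1 3a->0 3b->0 4a->1 4b->0

State merging on the prefix tree: take the shortest (then alphabetical) example prefix whose next move is undefined and point that move at state 0, else 1, else 2, ...; a target is out if some Accept/Reject pair would then sit in one state with the same input left (inseparable). If every existing state is out, open a new one.
a: 0a undefined. 0a->0: no, aab/b meet in 0 with "b" left. Open state 1: 0a->1.
b: 0b undefined. 0b->0: no, bbb/b meet in 0. 0b->1: no, ab/bb meet in 1 with "b" left. Open state 2: 0b->2.
aa: 1a undefined. 1a->0: no, aab/b meet in 2. 1a->1: no, aaa/aa meet in 1. 1a->2: no, aab/bb meet in 2 with "b" left. Open state 3: 1a->3.
ab: 1b undefined. 1b->0: no, abb/b meet in 2. 1b->1: no, ab/a meet in 1. 1b->2: no, ab/b meet in 2. 1b->3: no, ab/aa meet in 3. Open state 4: 1b->4.
ba: 2a undefined. 2a->0: no, bab/b meet in 2. 2a->1: ok.
bb: 2b undefined. 2b->0: no, bbb/b meet in 2. 2b->1: ok.
aaa: 3a undefined. 3a->0: ok.
aab: 3b undefined. 3b->0: ok.
aba: 4a undefined. 4a->0: no, aab/aba meet in 0. 4a->1: ok.
abb: 4b undefined. 4b->0: ok.
All examples now run through 5 states with every (state, symbol) defined. Accept strings end in {0,4}, Reject strings end in {1,2,3}; accept={0,4}.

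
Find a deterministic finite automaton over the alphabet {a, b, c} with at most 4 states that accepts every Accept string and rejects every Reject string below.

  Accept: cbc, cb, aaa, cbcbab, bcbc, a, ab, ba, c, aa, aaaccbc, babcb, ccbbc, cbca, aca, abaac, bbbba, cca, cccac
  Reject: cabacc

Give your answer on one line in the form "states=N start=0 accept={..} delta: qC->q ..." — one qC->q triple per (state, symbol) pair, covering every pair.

Fold the examples into a partial DFA from state 0: repeatedly fix the first undefined (state, symbol) met by the shortest-then-alphabetical prefix, trying targets in increasing order and rejecting any under which an Accept and a Reject string meet in one state with the same remainder; add a state when all current targets are rejected. Accepting states are where Accept strings end.
a: 0a undefined. 0a->0: ok.
b: 0b undefined. 0b->0: ok.
c: 0c undefined. 0c->0: no, cbc/cabacc meet in 0. Open state 1: 0c->1.
ca: 1a undefined. 1a->0: ok.
cb: 1b undefined. 1b->0: ok.
cc: 1c undefined. 1c->0: no, cb/cabacc meet in 0. 1c->1: no, cbc/cabacc meet in 1. Open state 2: 1c->2.
cca: 2a undefined. 2a->0: ok.
ccb: 2b undefined. 2b->0: ok.
ccc: 2c undefined. 2c->0: ok.
All examples now run through 3 states with every (state, symbol) defined. Accept strings end in {0,1}, Reject strings end in {2}; accept={0,1}.

states=3 start=0 accept={0,1} delta: 0a->0 0b->0 0c->1 1a->0 1b->0 1c->2 2a->0 2b->0 2c->0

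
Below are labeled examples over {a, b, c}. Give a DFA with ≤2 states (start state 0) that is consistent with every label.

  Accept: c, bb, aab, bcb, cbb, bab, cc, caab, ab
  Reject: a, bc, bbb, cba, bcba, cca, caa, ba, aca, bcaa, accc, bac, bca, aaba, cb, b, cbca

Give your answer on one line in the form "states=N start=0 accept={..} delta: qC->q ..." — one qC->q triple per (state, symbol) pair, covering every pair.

states=2 start=0 accept={0} delta: 0a->1 0b->1 0c->0 1a->1 1b->0 1c->1

Grow the machine one transition at a time. Run the examples from 0; the earliest place one falls off (shortest prefix, ties alphabetical) gets sent to the lowest-numbered state that keeps every Accept/Reject pair distinguishable — a pair clashes when both reach the same state with identical unread suffix — and to a fresh state only if none does.
a: 0a undefined. 0a->0: no, aab/b meet in 0 with "b" left. Open state 1: 0a->1.
b: 0b undefined. 0b->0: no, c/bc meet in 0 with "c" left. 0b->1: ok.
c: 0c undefined. 0c->0: ok.
aa: 1a undefined. 1a->0: no, c/cba meet in 0. 1a->1: ok.
ab: 1b undefined. 1b->0: ok.
ac: 1c undefined. 1c->0: no, c/bc meet in 0. 1c->1: ok.
All examples now run through 2 states with every (state, symbol) defined. Accept strings end in {0}, Reject strings end in {1}; accept={0}.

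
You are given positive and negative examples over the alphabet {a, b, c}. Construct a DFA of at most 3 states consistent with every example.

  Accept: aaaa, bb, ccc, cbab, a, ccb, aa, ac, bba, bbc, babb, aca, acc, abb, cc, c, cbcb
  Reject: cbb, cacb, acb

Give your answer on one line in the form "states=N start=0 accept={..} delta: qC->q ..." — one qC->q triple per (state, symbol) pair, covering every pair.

states=3 start=0 accept={0,1} delta: 0a->0 0b->0 0c->1 1a->0 1b->2 1c->0 2a->0 2b->2 2c->0

State merging on the prefix tree: take the shortest (then alphabetical) example prefix whose next move is undefined and point that move at state 0, else 1, else 2, ...; a target is out if some Accept/Reject pair would then sit in one state with the same input left (inseparable). If every existing state is out, open a new one.
a: 0a undefined. 0a->0: ok.
b: 0b undefined. 0b->0: ok.
c: 0c undefined. 0c->0: no, aaaa/cbb meet in 0. Open state 1: 0c->1.
ca: 1a undefined. 1a->0: ok.
cb: 1b undefined. 1b->0: no, aaaa/cbb meet in 0. 1b->1: no, ac/cbb meet in 1. Open state 2: 1b->2.
cc: 1c undefined. 1c->0: ok.
cba: 2a undefined. 2a->0: ok.
cbb: 2b undefined. 2b->0: no, aaaa/cbb meet in 0. 2b->1: no, ccc/cbb meet in 1. 2b->2: ok.
cbc: 2c undefined. 2c->0: ok.
All examples now run through 3 states with every (state, symbol) defined. Accept strings end in {0,1}, Reject strings end in {2}; accept={0,1}.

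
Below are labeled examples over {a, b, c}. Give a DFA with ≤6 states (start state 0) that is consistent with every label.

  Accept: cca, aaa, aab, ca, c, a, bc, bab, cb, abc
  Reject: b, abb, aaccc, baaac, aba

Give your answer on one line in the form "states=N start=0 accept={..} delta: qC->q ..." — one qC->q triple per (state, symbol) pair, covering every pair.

Fold the examples into a partial DFA from state 0: repeatedly fix the first undefined (state, symbol) met by the shortest-then-alphabetical prefix, trying targets in increasing order and rejecting any under which an Accept and a Reject string meet in one state with the same remainder; add a state when all current targets are rejected. Accepting states are where Accept strings end.
a: 0a undefined. 0a->0: no, aab/b meet in 0 with "b" left. Open state 1: 0a->1.
b: 0b undefined. 0b->0: ok.
c: 0c undefined. 0c->0: no, c/b meet in 0. 0c->1: ok.
aa: 1a undefined. 1a->0: no, aab/b meet in 0. 1a->1: ok.
ab: 1b undefined. 1b->0: no, aaa/aba meet in 1. 1b->1: no, aaa/abb meet in 1. Open state 2: 1b->2.
cc: 1c undefined. 1c->0: ok.
aba: 2a undefined. 2a->0: ok.
abb: 2b undefined. 2b->0: ok.
abc: 2c undefined. 2c->0: no, abc/b meet in 0. 2c->1: ok.
All examples now run through 3 states with every (state, symbol) defined. Accept strings end in {1,2}, Reject strings end in {0}; accept={1,2}.

states=3 start=0 accept={1,2} delta: 0a->1 0b->0 0c->1 1a->1 1b->2 1c->0 2a->0 2b->0 2c->1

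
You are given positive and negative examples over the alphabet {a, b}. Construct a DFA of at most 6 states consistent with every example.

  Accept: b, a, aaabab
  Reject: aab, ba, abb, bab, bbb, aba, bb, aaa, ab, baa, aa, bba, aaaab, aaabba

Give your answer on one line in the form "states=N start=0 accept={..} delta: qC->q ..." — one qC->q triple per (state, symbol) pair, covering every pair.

Fold the examples into a partial DFA from state 0: repeatedly fix the first undefined (state, symbol) met by the shortest-then-alphabetical prefix, trying targets in increasing order and rejecting any under which an Accept and a Reject string meet in one state with the same remainder; add a state when all current targets are rejected. Accepting states are where Accept strings end.
a: 0a undefined. 0a->0: no, b/aab meet in 0 with "b" left. Open state 1: 0a->1.
b: 0b undefined. 0b->0: no, b/bbb meet in 0. 0b->1: ok.
aa: 1a undefined. 1a->0: no, b/aab meet in 1. 1a->1: no, b/ba meet in 1. Open state 2: 1a->2.
ab: 1b undefined. 1b->0: no, b/abb meet in 1. 1b->1: no, b/abb meet in 1. 1b->2: ok.
aaa: 2a undefined. 2a->0: no, aaabab/aab meet in 2 with "b" left. 2a->1: no, b/aba meet in 1. 2a->2: ok.
aab: 2b undefined. 2b->0: no, aaabab/ba meet in 2. 2b->1: no, b/aab meet in 1. 2b->2: no, aaabab/aab meet in 2. Open state 3: 2b->3.
aaaba: 3a undefined. 3a->0: ok.
aaabb: 3b undefined. 3b->0: no, b/aaabba meet in 1. 3b->1: ok.
All examples now run through 4 states with every (state, symbol) defined. Accept strings end in {1}, Reject strings end in {2,3}; accept={1}.

states=4 start=0 accept={1} delta: 0a->1 0b->1 1a->2 1b->2 2a->2 2b->3 3a->0 3b->1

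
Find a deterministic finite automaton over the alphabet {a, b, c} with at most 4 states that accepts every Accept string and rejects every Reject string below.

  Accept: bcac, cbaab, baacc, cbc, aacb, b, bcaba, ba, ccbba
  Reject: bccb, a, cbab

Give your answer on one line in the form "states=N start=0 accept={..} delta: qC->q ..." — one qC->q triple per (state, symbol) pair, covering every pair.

Grow the machine one transition at a time. Run the examples from 0; the earliest place one falls off (shortest prefix, ties alphabetical) gets sent to the lowest-numbered state that keeps every Accept/Reject pair distinguishable — a pair clashes when both reach the same state with identical unread suffix — and to a fresh state only if none does.
a: 0a undefined. 0a->0: ok.
b: 0b undefined. 0b->0: no, b/a meet in 0. Open state 1: 0b->1.
c: 0c undefined. 0c->0: ok.
ba: 1a undefined. 1a->0: no, cbaab/cbab meet in 1. 1a->1: no, cbaab/cbab meet in 1 with "b" left. Open state 2: 1a->2.
bc: 1c undefined. 1c->0: no, bcac/a meet in 0. 1c->1: ok.
baa: 2a undefined. 2a->0: no, baacc/a meet in 0. 2a->1: no, cbaab/bccb meet in 1 with "b" left. 2a->2: no, cbaab/cbab meet in 2 with "b" left. Open state 3: 2a->3.
baac: 3c undefined. 3c->0: no, baacc/a meet in 0. 3c->1: ok.
bcab: 2b undefined. 2b->0: no, bcaba/a meet in 0. 2b->1: no, baacc/cbab meet in 1. 2b->2: no, ba/cbab meet in 2. 2b->3: ok.
bcac: 2c undefined. 2c->0: no, bcac/a meet in 0. 2c->1: ok.
bccb: 1b undefined. 1b->0: no, ccbba/bccb meet in 0. 1b->1: no, bcac/bccb meet in 1. 1b->2: no, ba/bccb meet in 2. 1b->3: ok.
bcaba: 3a undefined. 3a->0: no, bcaba/a meet in 0. 3a->1: ok.
cbaab: 3b undefined. 3b->0: no, cbaab/a meet in 0. 3b->1: ok.
All examples now run through 4 states with every (state, symbol) defined. Accept strings end in {1,2}, Reject strings end in {0,3}; accept={1,2}.

states=4 start=0 accept={1,2} delta: 0a->0 0b->1 0c->0 1a->2 1b->3 1c->1 2a->3 2b->3 2c->1 3a->1 3b->1 3c->1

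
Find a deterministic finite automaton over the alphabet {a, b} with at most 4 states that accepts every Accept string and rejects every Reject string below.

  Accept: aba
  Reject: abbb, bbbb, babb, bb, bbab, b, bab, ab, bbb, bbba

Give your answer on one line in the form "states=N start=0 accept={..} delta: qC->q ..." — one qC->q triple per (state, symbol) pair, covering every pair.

Fold the examples into a partial DFA from state 0: repeatedly fix the first undefined (state, symbol) met by the shortest-then-alphabetical prefix, trying targets in increasing order and rejecting any under which an Accept and a Reject string meet in one state with the same remainder; add a state when all current targets are rejected. Accepting states are where Accept strings end.
a: 0a undefined. 0a->0: ok.
b: 0b undefined. 0b->0: no, aba/abbb meet in 0. Open state 1: 0b->1.
ba: 1a undefined. 1a->0: ok.
bb: 1b undefined. 1b->0: no, aba/bbbb meet in 0. 1b->1: no, aba/bbba meet in 0. Open state 2: 1b->2.
bba: 2a undefined. 2a->0: ok.
bbb: 2b undefined. 2b->0: no, aba/abbb meet in 0. 2b->1: no, aba/bbba meet in 0. 2b->2: no, aba/bbba meet in 0. Open state 3: 2b->3.
bbba: 3a undefined. 3a->0: no, aba/bbba meet in 0. 3a->1: ok.
bbbb: 3b undefined. 3b->0: no, aba/bbbb meet in 0. 3b->1: ok.
All examples now run through 4 states with every (state, symbol) defined. Accept strings end in {0}, Reject strings end in {1,2,3}; accept={0}.

states=4 start=0 accept={0} delta: 0a->0 0b->1 1a->0 1b->2 2a->0 2b->3 3a->1 3b->1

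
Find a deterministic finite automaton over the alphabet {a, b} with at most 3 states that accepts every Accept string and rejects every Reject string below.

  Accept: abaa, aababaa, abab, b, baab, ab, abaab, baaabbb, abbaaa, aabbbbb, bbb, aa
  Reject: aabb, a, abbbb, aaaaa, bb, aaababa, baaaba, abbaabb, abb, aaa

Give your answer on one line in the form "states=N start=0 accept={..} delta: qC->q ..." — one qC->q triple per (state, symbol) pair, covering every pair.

states=3 start=0 accept={0,2} delta: 0a->1 0b->2 1a->0 1b->2 2a->1 2b->1

State merging on the prefix tree: take the shortest (then alphabetical) example prefix whose next move is undefined and point that move at state 0, else 1, else 2, ...; a target is out if some Accept/Reject pair would then sit in one state with the same input left (inseparable). If every existing state is out, open a new one.
a: 0a undefined. 0a->0: no, aa/a meet in 0. Open state 1: 0a->1.
b: 0b undefined. 0b->0: no, b/bb meet in 0. 0b->1: no, b/a meet in 1. Open state 2: 0b->2.
aa: 1a undefined. 1a->0: ok.
ab: 1b undefined. 1b->0: no, b/abb meet in 2. 1b->1: no, abaa/a meet in 1. 1b->2: ok.
ba: 2a undefined. 2a->0: no, abaa/a meet in 1. 2a->1: ok.
bb: 2b undefined. 2b->0: no, abaa/aabb meet in 0. 2b->1: ok.
All examples now run through 3 states with every (state, symbol) defined. Accept strings end in {0,2}, Reject strings end in {1}; accept={0,2}.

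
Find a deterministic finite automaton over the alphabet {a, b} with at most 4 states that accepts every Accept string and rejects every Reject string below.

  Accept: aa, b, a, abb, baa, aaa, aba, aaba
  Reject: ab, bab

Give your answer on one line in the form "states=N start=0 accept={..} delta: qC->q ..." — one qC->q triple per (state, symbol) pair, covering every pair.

states=3 start=0 accept={0,1} delta: 0a->1 0b->0 1a->0 1b->2 2a->0 2b->0

Grow the machine one transition at a time. Run the examples from 0; the earliest place one falls off (shortest prefix, ties alphabetical) gets sent to the lowest-numbered state that keeps every Accept/Reject pair distinguishable — a pair clashes when both reach the same state with identical unread suffix — and to a fresh state only if none does.
a: 0a undefined. 0a->0: no, b/ab meet in 0 with "b" left. Open state 1: 0a->1.
b: 0b undefined. 0b->0: ok.
aa: 1a undefined. 1a->0: ok.
ab: 1b undefined. 1b->0: no, aa/ab meet in 0. 1b->1: no, a/ab meet in 1. Open state 2: 1b->2.
aba: 2a undefined. 2a->0: ok.
abb: 2b undefined. 2b->0: ok.
All examples now run through 3 states with every (state, symbol) defined. Accept strings end in {0,1}, Reject strings end in {2}; accept={0,1}.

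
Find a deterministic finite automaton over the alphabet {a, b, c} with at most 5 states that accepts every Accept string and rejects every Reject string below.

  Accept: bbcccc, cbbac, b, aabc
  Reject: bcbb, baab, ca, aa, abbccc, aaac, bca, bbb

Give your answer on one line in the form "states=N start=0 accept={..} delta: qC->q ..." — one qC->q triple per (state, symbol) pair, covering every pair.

states=4 start=0 accept={1,3} delta: 0a->0 0b->1 0c->0 1a->1 1b->2 1c->3 2a->1 2b->0 2c->1 3a->0 3b->1 3c->2

State merging on the prefix tree: take the shortest (then alphabetical) example prefix whose next move is undefined and point that move at state 0, else 1, else 2, ...; a target is out if some Accept/Reject pair would then sit in one state with the same input left (inseparable). If every existing state is out, open a new one.
a: 0a undefined. 0a->0: ok.
b: 0b undefined. 0b->0: no, b/baab meet in 0. Open state 1: 0b->1.
c: 0c undefined. 0c->0: ok.
ba: 1a undefined. 1a->0: no, b/baab meet in 1. 1a->1: ok.
bb: 1b undefined. 1b->0: no, bbcccc/baab meet in 0. 1b->1: no, b/baab meet in 1. Open state 2: 1b->2.
bc: 1c undefined. 1c->0: no, aabc/ca meet in 0. 1c->1: no, b/bca meet in 1. 1c->2: no, aabc/baab meet in 2. Open state 3: 1c->3.
bbb: 2b undefined. 2b->0: ok.
bbc: 2c undefined. 2c->0: no, bbcccc/ca meet in 0. 2c->1: ok.
bca: 3a undefined. 3a->0: ok.
bcb: 3b undefined. 3b->0: no, b/bcbb meet in 1. 3b->1: ok.
cbba: 2a undefined. 2a->0: no, cbbac/ca meet in 0. 2a->1: ok.
bbccc: 3c undefined. 3c->0: no, bbcccc/ca meet in 0. 3c->1: no, b/abbccc meet in 1. 3c->2: ok.
All examples now run through 4 states with every (state, symbol) defined. Accept strings end in {1,3}, Reject strings end in {0,2}; accept={1,3}.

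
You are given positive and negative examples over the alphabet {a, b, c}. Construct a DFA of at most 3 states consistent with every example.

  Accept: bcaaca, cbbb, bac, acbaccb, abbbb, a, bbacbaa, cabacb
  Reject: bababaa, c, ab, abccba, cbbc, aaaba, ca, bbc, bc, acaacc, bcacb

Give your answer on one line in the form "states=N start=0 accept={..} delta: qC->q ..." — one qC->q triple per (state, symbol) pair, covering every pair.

states=3 start=0 accept={0} delta: 0a->0 0b->1 0c->1 1a->2 1b->0 1c->2 2a->2 2b->0 2c->0

State merging on the prefix tree: take the shortest (then alphabetical) example prefix whose next move is undefined and point that move at state 0, else 1, else 2, ...; a target is out if some Accept/Reject pair would then sit in one state with the same input left (inseparable). If every existing state is out, open a new one.
a: 0a undefined. 0a->0: ok.
b: 0b undefined. 0b->0: no, bac/c meet in 0 with "c" left. Open state 1: 0b->1.
c: 0c undefined. 0c->0: no, a/c meet in 0. 0c->1: ok.
ba: 1a undefined. 1a->0: no, bac/c meet in 1. 1a->1: no, bac/bc meet in 1 with "c" left. Open state 2: 1a->2.
bb: 1b undefined. 1b->0: ok.
bc: 1c undefined. 1c->0: no, bcaaca/aaaba meet in 2. 1c->1: no, cbbb/abccba meet in 0. 1c->2: ok.
bab: 2b undefined. 2b->0: ok.
bac: 2c undefined. 2c->0: ok.
bca: 2a undefined. 2a->0: no, bcaaca/abccba meet in 2. 2a->1: no, bcaaca/acaacc meet in 0. 2a->2: ok.
All examples now run through 3 states with every (state, symbol) defined. Accept strings end in {0}, Reject strings end in {1,2}; accept={0}.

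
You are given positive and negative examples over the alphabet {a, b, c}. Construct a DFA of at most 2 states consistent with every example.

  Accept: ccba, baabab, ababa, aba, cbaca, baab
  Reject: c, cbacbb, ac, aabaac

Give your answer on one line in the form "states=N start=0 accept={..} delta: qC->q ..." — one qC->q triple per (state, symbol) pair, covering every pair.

states=2 start=0 accept={0} delta: 0a->0 0b->0 0c->1 1a->0 1b->1 1c->0

Fold the examples into a partial DFA from state 0: repeatedly fix the first undefined (state, symbol) met by the shortest-then-alphabetical prefix, trying targets in increasing order and rejecting any under which an Accept and a Reject string meet in one state with the same remainder; add a state when all current targets are rejected. Accepting states are where Accept strings end.
a: 0a undefined. 0a->0: ok.
b: 0b undefined. 0b->0: ok.
c: 0c undefined. 0c->0: no, ccba/c meet in 0. Open state 1: 0c->1.
cb: 1b undefined. 1b->0: no, baabab/cbacbb meet in 0. 1b->1: ok.
cc: 1c undefined. 1c->0: ok.
cba: 1a undefined. 1a->0: ok.
All examples now run through 2 states with every (state, symbol) defined. Accept strings end in {0}, Reject strings end in {1}; accept={0}.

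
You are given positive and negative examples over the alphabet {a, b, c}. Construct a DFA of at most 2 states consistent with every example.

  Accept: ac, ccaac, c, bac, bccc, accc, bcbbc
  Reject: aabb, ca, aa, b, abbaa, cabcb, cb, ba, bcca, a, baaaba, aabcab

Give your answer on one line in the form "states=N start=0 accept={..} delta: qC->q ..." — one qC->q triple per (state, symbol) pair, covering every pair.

State merging on the prefix tree: take the shortest (then alphabetical) example prefix whose next move is undefined and point that move at state 0, else 1, else 2, ...; a target is out if some Accept/Reject pair would then sit in one state with the same input left (inseparable). If every existing state is out, open a new one.
a: 0a undefined. 0a->0: ok.
b: 0b undefined. 0b->0: ok.
c: 0c undefined. 0c->0: no, ac/aabb meet in 0. Open state 1: 0c->1.
ca: 1a undefined. 1a->0: ok.
cb: 1b undefined. 1b->0: ok.
cc: 1c undefined. 1c->0: ok.
All examples now run through 2 states with every (state, symbol) defined. Accept strings end in {1}, Reject strings end in {0}; accept={1}.

states=2 start=0 accept={1} delta: 0a->0 0b->0 0c->1 1a->0 1b->0 1c->0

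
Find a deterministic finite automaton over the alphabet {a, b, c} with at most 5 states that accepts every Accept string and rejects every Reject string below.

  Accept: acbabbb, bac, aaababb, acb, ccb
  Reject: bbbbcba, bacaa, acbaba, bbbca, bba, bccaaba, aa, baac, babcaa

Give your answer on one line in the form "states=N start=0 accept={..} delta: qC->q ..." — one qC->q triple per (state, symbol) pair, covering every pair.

State merging on the prefix tree: take the shortest (then alphabetical) example prefix whose next move is undefined and point that move at state 0, else 1, else 2, ...; a target is out if some Accept/Reject pair would then sit in one state with the same input left (inseparable). If every existing state is out, open a new one.
a: 0a undefined. 0a->0: ok.
b: 0b undefined. 0b->0: no, bac/baac meet in 0 with "c" left. Open state 1: 0b->1.
c: 0c undefined. 0c->0: ok.
ba: 1a undefined. 1a->0: no, bac/bacaa meet in 0. 1a->1: no, bac/baac meet in 1 with "c" left. Open state 2: 1a->2.
bb: 1b undefined. 1b->0: ok.
bc: 1c undefined. 1c->0: ok.
baa: 2a undefined. 2a->0: ok.
bab: 2b undefined. 2b->0: no, acbabbb/acbaba meet in 0. 2b->1: no, aaababb/bbbca meet in 0. 2b->2: no, acbabbb/bbbbcba meet in 2. Open state 3: 2b->3.
bac: 2c undefined. 2c->0: no, bac/bacaa meet in 0. 2c->1: ok.
babc: 3c undefined. 3c->0: ok.
acbaba: 3a undefined. 3a->0: ok.
acbabb: 3b undefined. 3b->0: no, aaababb/bacaa meet in 0. 3b->1: no, acbabbb/bacaa meet in 0. 3b->2: no, aaababb/bbbbcba meet in 2. 3b->3: ok.
All examples now run through 4 states with every (state, symbol) defined. Accept strings end in {1,3}, Reject strings end in {0,2}; accept={1,3}.

states=4 start=0 accept={1,3} delta: 0a->0 0b->1 0c->0 1a->2 1b->0 1c->0 2a->0 2b->3 2c->1 3a->0 3b->3 3c->0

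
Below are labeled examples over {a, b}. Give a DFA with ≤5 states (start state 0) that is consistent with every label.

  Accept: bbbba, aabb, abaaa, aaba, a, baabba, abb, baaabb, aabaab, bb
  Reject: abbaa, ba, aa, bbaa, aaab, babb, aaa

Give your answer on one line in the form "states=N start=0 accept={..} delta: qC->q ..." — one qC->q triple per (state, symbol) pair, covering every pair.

Grow the machine one transition at a time. Run the examples from 0; the earliest place one falls off (shortest prefix, ties alphabetical) gets sent to the lowest-numbered state that keeps every Accept/Reject pair distinguishable — a pair clashes when both reach the same state with identical unread suffix — and to a fresh state only if none does.
a: 0a undefined. 0a->0: no, aaba/ba meet in 0 with "ba" left. Open state 1: 0a->1.
b: 0b undefined. 0b->0: no, bbbba/ba meet in 1. 0b->1: no, aabb/babb meet in 1 with "abb" left. Open state 2: 0b->2.
aa: 1a undefined. 1a->0: no, aaba/ba meet in 2 with "a" left. 1a->1: no, a/aa meet in 1. 1a->2: ok.
ab: 1b undefined. 1b->0: no, abaaa/ba meet in 2 with "a" left. 1b->1: ok.
ba: 2a undefined. 2a->0: no, baabba/aa meet in 2. 2a->1: no, abaaa/aa meet in 2. 2a->2: no, aabb/babb meet in 2 with "bb" left. Open state 3: 2a->3.
bb: 2b undefined. 2b->0: no, aabb/aa meet in 2. 2b->1: no, bbbba/aa meet in 2. 2b->2: no, bbbba/abbaa meet in 3. 2b->3: no, aabb/aaab meet in 3 with "b" left. Open state 4: 2b->4.
baa: 3a undefined. 3a->0: ok.
bab: 3b undefined. 3b->0: no, abaaa/aaab meet in 0. 3b->1: no, a/aaab meet in 1. 3b->2: no, bb/babb meet in 4. 3b->3: ok.
bba: 4a undefined. 4a->0: no, a/bbaa meet in 1. 4a->1: ok.
bbb: 4b undefined. 4b->0: no, bbbba/abbaa meet in 3. 4b->1: no, bbbba/aa meet in 2. 4b->2: no, aabb/aa meet in 2. 4b->3: no, aabb/abbaa meet in 3. 4b->4: ok.
All examples now run through 5 states with every (state, symbol) defined. Accept strings end in {0,1,4}, Reject strings end in {2,3}; accept={0,1,4}.

states=5 start=0 accept={0,1,4} delta: 0a->1 0b->2 1a->2 1b->1 2a->3 2b->4 3a->0 3b->3 4a->1 4b->4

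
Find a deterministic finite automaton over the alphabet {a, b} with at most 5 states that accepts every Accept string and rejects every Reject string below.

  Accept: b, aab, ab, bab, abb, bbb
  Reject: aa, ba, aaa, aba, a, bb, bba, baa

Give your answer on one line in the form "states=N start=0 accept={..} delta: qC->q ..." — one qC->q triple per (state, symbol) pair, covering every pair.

Grow the machine one transition at a time. Run the examples from 0; the earliest place one falls off (shortest prefix, ties alphabetical) gets sent to the lowest-numbered state that keeps every Accept/Reject pair distinguishable — a pair clashes when both reach the same state with identical unread suffix — and to a fresh state only if none does.
a: 0a undefined. 0a->0: no, abb/bb meet in 0 with "bb" left. Open state 1: 0a->1.
b: 0b undefined. 0b->0: no, b/bb meet in 0. 0b->1: no, b/a meet in 1. Open state 2: 0b->2.
aa: 1a undefined. 1a->0: ok.
ab: 1b undefined. 1b->0: no, ab/aa meet in 0. 1b->1: no, ab/aaa meet in 1. 1b->2: no, abb/bb meet in 2 with "b" left. Open state 3: 1b->3.
ba: 2a undefined. 2a->0: ok.
bb: 2b undefined. 2b->0: ok.
aba: 3a undefined. 3a->0: ok.
abb: 3b undefined. 3b->0: no, abb/aa meet in 0. 3b->1: no, abb/aaa meet in 1. 3b->2: ok.
All examples now run through 4 states with every (state, symbol) defined. Accept strings end in {2,3}, Reject strings end in {0,1}; accept={2,3}.

states=4 start=0 accept={2,3} delta: 0a->1 0b->2 1a->0 1b->3 2a->0 2b->0 3a->0 3b->2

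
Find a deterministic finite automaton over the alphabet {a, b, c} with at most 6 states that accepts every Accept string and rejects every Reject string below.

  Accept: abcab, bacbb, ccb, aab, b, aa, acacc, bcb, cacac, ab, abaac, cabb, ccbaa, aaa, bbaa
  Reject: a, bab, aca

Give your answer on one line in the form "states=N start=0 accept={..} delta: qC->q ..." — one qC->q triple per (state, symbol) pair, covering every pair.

Grow the machine one transition at a time. Run the examples from 0; the earliest place one falls off (shortest prefix, ties alphabetical) gets sent to the lowest-numbered state that keeps every Accept/Reject pair distinguishable — a pair clashes when both reach the same state with identical unread suffix — and to a fresh state only if none does.
a: 0a undefined. 0a->0: no, aa/a meet in 0. Open state 1: 0a->1.
b: 0b undefined. 0b->0: no, ab/bab meet in 1 with "b" left. 0b->1: no, aab/bab meet in 1 with "ab" left. Open state 2: 0b->2.
c: 0c undefined. 0c->0: ok.
aa: 1a undefined. 1a->0: no, aaa/a meet in 1. 1a->1: no, aa/a meet in 1. 1a->2: ok.
ab: 1b undefined. 1b->0: ok.
ac: 1c undefined. 1c->0: ok.
ba: 2a undefined. 2a->0: no, ccb/bab meet in 2. 2a->1: no, abcab/bab meet in 0. 2a->2: no, aab/bab meet in 2 with "b" left. Open state 3: 2a->3.
bb: 2b undefined. 2b->0: ok.
bc: 2c undefined. 2c->0: ok.
bab: 3b undefined. 3b->0: no, abcab/bab meet in 0. 3b->1: ok.
bac: 3c undefined. 3c->0: ok.
ccbaa: 3a undefined. 3a->0: ok.
All examples now run through 4 states with every (state, symbol) defined. Accept strings end in {0,2,3}, Reject strings end in {1}; accept={0,2,3}.

states=4 start=0 accept={0,2,3} delta: 0a->1 0b->2 0c->0 1a->2 1b->0 1c->0 2a->3 2b->0 2c->0 3a->0 3b->1 3c->0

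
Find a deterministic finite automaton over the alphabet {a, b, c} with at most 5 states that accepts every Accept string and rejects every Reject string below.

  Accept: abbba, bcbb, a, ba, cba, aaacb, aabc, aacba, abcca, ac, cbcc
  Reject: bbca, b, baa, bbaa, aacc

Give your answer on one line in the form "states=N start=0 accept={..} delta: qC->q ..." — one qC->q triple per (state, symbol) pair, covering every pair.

State merging on the prefix tree: take the shortest (then alphabetical) example prefix whose next move is undefined and point that move at state 0, else 1, else 2, ...; a target is out if some Accept/Reject pair would then sit in one state with the same input left (inseparable). If every existing state is out, open a new one.
a: 0a undefined. 0a->0: ok.
b: 0b undefined. 0b->0: no, abbba/b meet in 0. Open state 1: 0b->1.
c: 0c undefined. 0c->0: no, a/aacc meet in 0. 0c->1: no, aabc/aacc meet in 1 with "c" left. Open state 2: 0c->2.
ba: 1a undefined. 1a->0: no, a/baa meet in 0. 1a->1: no, ba/b meet in 1. 1a->2: ok.
bb: 1b undefined. 1b->0: no, a/bbaa meet in 0. 1b->1: ok.
bc: 1c undefined. 1c->0: no, bcbb/b meet in 1. 1c->1: no, abbba/bbca meet in 2. 1c->2: ok.
cb: 2b undefined. 2b->0: no, bcbb/b meet in 1. 2b->1: no, bcbb/b meet in 1. 2b->2: no, cba/bbca meet in 2 with "a" left. Open state 3: 2b->3.
baa: 2a undefined. 2a->0: no, a/bbca meet in 0. 2a->1: ok.
cba: 3a undefined. 3a->0: ok.
cbc: 3c undefined. 3c->0: ok.
aacc: 2c undefined. 2c->0: no, a/aacc meet in 0. 2c->1: ok.
bcbb: 3b undefined. 3b->0: ok.
All examples now run through 4 states with every (state, symbol) defined. Accept strings end in {0,2,3}, Reject strings end in {1}; accept={0,2,3}.

states=4 start=0 accept={0,2,3} delta: 0a->0 0b->1 0c->2 1a->2 1b->1 1c->2 2a->1 2b->3 2c->1 3a->0 3b->0 3c->0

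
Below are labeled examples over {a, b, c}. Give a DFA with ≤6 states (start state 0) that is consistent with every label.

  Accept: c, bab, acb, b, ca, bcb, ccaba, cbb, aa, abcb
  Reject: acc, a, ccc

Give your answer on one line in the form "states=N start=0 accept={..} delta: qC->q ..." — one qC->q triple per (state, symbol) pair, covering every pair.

State merging on the prefix tree: take the shortest (then alphabetical) example prefix whose next move is undefined and point that move at state 0, else 1, else 2, ...; a target is out if some Accept/Reject pair would then sit in one state with the same input left (inseparable). If every existing state is out, open a new one.
a: 0a undefined. 0a->0: no, aa/a meet in 0. Open state 1: 0a->1.
b: 0b undefined. 0b->0: ok.
c: 0c undefined. 0c->0: no, c/ccc meet in 0. 0c->1: no, c/a meet in 1. Open state 2: 0c->2.
aa: 1a undefined. 1a->0: ok.
ab: 1b undefined. 1b->0: ok.
ac: 1c undefined. 1c->0: no, c/acc meet in 2. 1c->1: ok.
ca: 2a undefined. 2a->0: ok.
cb: 2b undefined. 2b->0: ok.
cc: 2c undefined. 2c->0: no, c/ccc meet in 2. 2c->1: no, ccaba/acc meet in 1. 2c->2: no, c/ccc meet in 2. Open state 3: 2c->3.
cca: 3a undefined. 3a->0: no, ccaba/acc meet in 1. 3a->1: no, ccaba/acc meet in 1. 3a->2: no, ccaba/acc meet in 1. 3a->3: ok.
ccc: 3c undefined. 3c->0: no, bab/ccc meet in 0. 3c->1: ok.
ccab: 3b undefined. 3b->0: no, ccaba/acc meet in 1. 3b->1: ok.
All examples now run through 4 states with every (state, symbol) defined. Accept strings end in {0,2}, Reject strings end in {1}; accept={0,2}.

states=4 start=0 accept={0,2} delta: 0a->1 0b->0 0c->2 1a->0 1b->0 1c->1 2a->0 2b->0 2c->3 3a->3 3b->1 3c->1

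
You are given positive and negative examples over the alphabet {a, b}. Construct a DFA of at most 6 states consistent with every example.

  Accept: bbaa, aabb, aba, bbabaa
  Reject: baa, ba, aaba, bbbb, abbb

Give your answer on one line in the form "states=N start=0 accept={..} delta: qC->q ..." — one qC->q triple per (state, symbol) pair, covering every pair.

states=4 start=0 accept={2} delta: 0a->1 0b->1 1a->0 1b->2 2a->2 2b->3 3a->2 3b->0

State merging on the prefix tree: take the shortest (then alphabetical) example prefix whose next move is undefined and point that move at state 0, else 1, else 2, ...; a target is out if some Accept/Reject pair would then sit in one state with the same input left (inseparable). If every existing state is out, open a new one.
a: 0a undefined. 0a->0: no, aba/ba meet in 0 with "ba" left. Open state 1: 0a->1.
b: 0b undefined. 0b->0: no, bbaa/baa meet in 1 with "a" left. 0b->1: ok.
aa: 1a undefined. 1a->0: ok.
ab: 1b undefined. 1b->0: no, bbaa/ba meet in 0. 1b->1: no, bbaa/baa meet in 1. Open state 2: 1b->2.
aba: 2a undefined. 2a->0: no, bbaa/baa meet in 1. 2a->1: no, bbaa/ba meet in 0. 2a->2: ok.
abb: 2b undefined. 2b->0: no, bbabaa/ba meet in 0. 2b->1: no, bbaa/bbbb meet in 2. 2b->2: no, bbaa/bbbb meet in 2. Open state 3: 2b->3.
abbb: 3b undefined. 3b->0: ok.
bbaba: 3a undefined. 3a->0: no, bbabaa/baa meet in 1. 3a->1: no, bbabaa/ba meet in 0. 3a->2: ok.
All examples now run through 4 states with every (state, symbol) defined. Accept strings end in {2}, Reject strings end in {0,1}; accept={2}.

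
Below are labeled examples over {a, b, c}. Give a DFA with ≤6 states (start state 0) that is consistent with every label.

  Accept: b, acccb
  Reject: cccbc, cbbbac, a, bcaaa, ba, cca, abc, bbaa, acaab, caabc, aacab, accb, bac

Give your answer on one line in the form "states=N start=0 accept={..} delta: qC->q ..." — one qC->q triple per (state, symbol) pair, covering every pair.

states=3 start=0 accept={1} delta: 0a->0 0b->1 0c->1 1a->2 1b->1 1c->2 2a->2 2b->2 2c->0

Fold the examples into a partial DFA from state 0: repeatedly fix the first undefined (state, symbol) met by the shortest-then-alphabetical prefix, trying targets in increasing order and rejecting any under which an Accept and a Reject string meet in one state with the same remainder; add a state when all current targets are rejected. Accepting states are where Accept strings end.
a: 0a undefined. 0a->0: ok.
b: 0b undefined. 0b->0: no, b/a meet in 0. Open state 1: 0b->1.
c: 0c undefined. 0c->0: no, b/acaab meet in 1. 0c->1: ok.
ba: 1a undefined. 1a->0: no, b/acaab meet in 1. 1a->1: no, b/ba meet in 1. Open state 2: 1a->2.
bb: 1b undefined. 1b->0: no, b/cbbbac meet in 1. 1b->1: ok.
bc: 1c undefined. 1c->0: no, b/accb meet in 1. 1c->1: no, b/cccbc meet in 1. 1c->2: ok.
bac: 2c undefined. 2c->0: ok.
bca: 2a undefined. 2a->0: no, b/acaab meet in 1. 2a->1: no, b/bcaaa meet in 1. 2a->2: ok.
accb: 2b undefined. 2b->0: no, b/caabc meet in 1. 2b->1: no, b/acaab meet in 1. 2b->2: ok.
All examples now run through 3 states with every (state, symbol) defined. Accept strings end in {1}, Reject strings end in {0,2}; accept={1}.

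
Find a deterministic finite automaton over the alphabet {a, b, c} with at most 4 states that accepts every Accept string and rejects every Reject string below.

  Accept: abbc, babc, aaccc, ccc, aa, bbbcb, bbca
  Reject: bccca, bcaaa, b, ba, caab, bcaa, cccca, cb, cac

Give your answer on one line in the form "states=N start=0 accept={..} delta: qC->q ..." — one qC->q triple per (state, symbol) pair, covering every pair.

Grow the machine one transition at a time. Run the examples from 0; the earliest place one falls off (shortest prefix, ties alphabetical) gets sent to the lowest-numbered state that keeps every Accept/Reject pair distinguishable — a pair clashes when both reach the same state with identical unread suffix — and to a fresh state only if none does.
a: 0a undefined. 0a->0: ok.
b: 0b undefined. 0b->0: no, aa/b meet in 0. Open state 1: 0b->1.
c: 0c undefined. 0c->0: no, aaccc/cccca meet in 0. 0c->1: ok.
ba: 1a undefined. 1a->0: no, aa/ba meet in 0. 1a->1: ok.
bb: 1b undefined. 1b->0: no, abbc/b meet in 1. 1b->1: no, abbc/cac meet in 1 with "c" left. Open state 2: 1b->2.
bc: 1c undefined. 1c->0: no, aaccc/b meet in 1. 1c->1: no, aaccc/bccca meet in 1. 1c->2: ok.
bbb: 2b undefined. 2b->0: no, bbbcb/caab meet in 2. 2b->1: no, bbbcb/b meet in 1. 2b->2: ok.
bbc: 2c undefined. 2c->0: no, bbbcb/bccca meet in 1. 2c->1: no, abbc/b meet in 1. 2c->2: no, abbc/caab meet in 2. Open state 3: 2c->3.
bca: 2a undefined. 2a->0: no, aa/bcaaa meet in 0. 2a->1: ok.
bbca: 3a undefined. 3a->0: ok.
bccc: 3c undefined. 3c->0: no, aa/bccca meet in 0. 3c->1: ok.
bbbcb: 3b undefined. 3b->0: ok.
All examples now run through 4 states with every (state, symbol) defined. Accept strings end in {0,3}, Reject strings end in {1,2}; accept={0,3}.

states=4 start=0 accept={0,3} delta: 0a->0 0b->1 0c->1 1a->1 1b->2 1c->2 2a->1 2b->2 2c->3 3a->0 3b->0 3c->1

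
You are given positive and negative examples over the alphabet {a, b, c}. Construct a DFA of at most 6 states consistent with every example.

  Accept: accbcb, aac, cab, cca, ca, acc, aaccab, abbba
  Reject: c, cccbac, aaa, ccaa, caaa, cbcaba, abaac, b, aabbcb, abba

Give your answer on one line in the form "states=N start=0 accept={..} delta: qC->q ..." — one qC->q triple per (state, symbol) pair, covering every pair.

Grow the machine one transition at a time. Run the examples from 0; the earliest place one falls off (shortest prefix, ties alphabetical) gets sent to the lowest-numbered state that keeps every Accept/Reject pair distinguishable — a pair clashes when both reach the same state with identical unread suffix — and to a fresh state only if none does.
a: 0a undefined. 0a->0: no, aac/c meet in 0 with "c" left. Open state 1: 0a->1.
b: 0b undefined. 0b->0: ok.
c: 0c undefined. 0c->0: ok.
aa: 1a undefined. 1a->0: no, aac/c meet in 0. 1a->1: no, aac/cccbac meet in 1 with "c" left. Open state 2: 1a->2.
ab: 1b undefined. 1b->0: no, aac/abaac meet in 2 with "c" left. 1b->1: no, abbba/ccaa meet in 2. 1b->2: no, cab/ccaa meet in 2. Open state 3: 1b->3.
ac: 1c undefined. 1c->0: no, accbcb/c meet in 0. 1c->1: no, cca/cccbac meet in 1. 1c->2: ok.
aaa: 2a undefined. 2a->0: ok.
aab: 2b undefined. 2b->0: ok.
aac: 2c undefined. 2c->0: no, accbcb/c meet in 0. 2c->1: no, aaccab/c meet in 0. 2c->2: no, accbcb/c meet in 0. 2c->3: ok.
aba: 3a undefined. 3a->0: ok.
abb: 3b undefined. 3b->0: no, accbcb/c meet in 0. 3b->1: no, accbcb/c meet in 0. 3b->2: no, accbcb/cccbac meet in 2. 3b->3: no, abbba/c meet in 0. Open state 4: 3b->4.
aacc: 3c undefined. 3c->0: ok.
abba: 4a undefined. 4a->0: ok.
abbb: 4b undefined. 4b->0: ok.
accbc: 4c undefined. 4c->0: no, accbcb/c meet in 0. 4c->1: ok.
All examples now run through 5 states with every (state, symbol) defined. Accept strings end in {1,3}, Reject strings end in {0,2}; accept={1,3}.

states=5 start=0 accept={1,3} delta: 0a->1 0b->0 0c->0 1a->2 1b->3 1c->2 2a->0 2b->0 2c->3 3a->0 3b->4 3c->0 4a->0 4b->0 4c->1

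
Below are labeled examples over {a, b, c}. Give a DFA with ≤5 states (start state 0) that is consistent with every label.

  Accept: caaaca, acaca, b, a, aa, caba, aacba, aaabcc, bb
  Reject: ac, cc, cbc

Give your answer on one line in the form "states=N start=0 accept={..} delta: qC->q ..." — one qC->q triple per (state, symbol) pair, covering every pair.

Fold the examples into a partial DFA from state 0: repeatedly fix the first undefined (state, symbol) met by the shortest-then-alphabetical prefix, trying targets in increasing order and rejecting any under which an Accept and a Reject string meet in one state with the same remainder; add a state when all current targets are rejected. Accepting states are where Accept strings end.
a: 0a undefined. 0a->0: ok.
b: 0b undefined. 0b->0: no, aaabcc/cc meet in 0 with "cc" left. Open state 1: 0b->1.
c: 0c undefined. 0c->0: no, caaaca/ac meet in 0. 0c->1: no, b/ac meet in 1. Open state 2: 0c->2.
bb: 1b undefined. 1b->0: ok.
ca: 2a undefined. 2a->0: ok.
cb: 2b undefined. 2b->0: ok.
cc: 2c undefined. 2c->0: no, caaaca/cc meet in 0. 2c->1: no, b/cc meet in 1. 2c->2: ok.
caba: 1a undefined. 1a->0: ok.
aaabc: 1c undefined. 1c->0: no, aaabcc/ac meet in 2. 1c->1: ok.
All examples now run through 3 states with every (state, symbol) defined. Accept strings end in {0,1}, Reject strings end in {2}; accept={0,1}.

states=3 start=0 accept={0,1} delta: 0a->0 0b->1 0c->2 1a->0 1b->0 1c->1 2a->0 2b->0 2c->2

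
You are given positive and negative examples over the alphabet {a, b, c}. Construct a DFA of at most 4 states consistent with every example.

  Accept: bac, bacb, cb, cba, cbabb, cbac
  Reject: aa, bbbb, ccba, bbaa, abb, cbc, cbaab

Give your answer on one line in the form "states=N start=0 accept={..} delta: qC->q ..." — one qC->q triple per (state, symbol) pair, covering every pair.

states=3 start=0 accept={1,2} delta: 0a->0 0b->0 0c->1 1a->2 1b->1 1c->0 2a->0 2b->1 2c->1

State merging on the prefix tree: take the shortest (then alphabetical) example prefix whose next move is undefined and point that move at state 0, else 1, else 2, ...; a target is out if some Accept/Reject pair would then sit in one state with the same input left (inseparable). If every existing state is out, open a new one.
a: 0a undefined. 0a->0: ok.
b: 0b undefined. 0b->0: ok.
c: 0c undefined. 0c->0: no, bac/aa meet in 0. Open state 1: 0c->1.
cb: 1b undefined. 1b->0: no, bac/cbc meet in 1. 1b->1: ok.
cc: 1c undefined. 1c->0: ok.
cba: 1a undefined. 1a->0: no, cba/aa meet in 0. 1a->1: no, bac/cbaab meet in 1. Open state 2: 1a->2.
cbaa: 2a undefined. 2a->0: ok.
cbab: 2b undefined. 2b->0: no, cbabb/aa meet in 0. 2b->1: ok.
cbac: 2c undefined. 2c->0: no, cbac/aa meet in 0. 2c->1: ok.
All examples now run through 3 states with every (state, symbol) defined. Accept strings end in {1,2}, Reject strings end in {0}; accept={1,2}.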